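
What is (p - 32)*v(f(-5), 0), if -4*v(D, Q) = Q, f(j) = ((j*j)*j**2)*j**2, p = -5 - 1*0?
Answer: 0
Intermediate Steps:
p = -5 (p = -5 + 0 = -5)
f(j) = j**6 (f(j) = (j**2*j**2)*j**2 = j**4*j**2 = j**6)
v(D, Q) = -Q/4
(p - 32)*v(f(-5), 0) = (-5 - 32)*(-1/4*0) = -37*0 = 0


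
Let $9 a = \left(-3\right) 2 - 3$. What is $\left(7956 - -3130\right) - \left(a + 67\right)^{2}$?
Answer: $6730$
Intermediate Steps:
$a = -1$ ($a = \frac{\left(-3\right) 2 - 3}{9} = \frac{-6 - 3}{9} = \frac{1}{9} \left(-9\right) = -1$)
$\left(7956 - -3130\right) - \left(a + 67\right)^{2} = \left(7956 - -3130\right) - \left(-1 + 67\right)^{2} = \left(7956 + 3130\right) - 66^{2} = 11086 - 4356 = 6730$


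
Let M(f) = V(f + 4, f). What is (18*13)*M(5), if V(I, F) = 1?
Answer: 234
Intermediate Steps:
M(f) = 1
(18*13)*M(5) = (18*13)*1 = 234*1 = 234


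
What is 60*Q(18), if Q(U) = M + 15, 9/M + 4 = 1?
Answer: 720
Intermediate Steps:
M = -3 (M = 9/(-4 + 1) = 9/(-3) = 9*(-1/3) = -3)
Q(U) = 12 (Q(U) = -3 + 15 = 12)
60*Q(18) = 60*12 = 720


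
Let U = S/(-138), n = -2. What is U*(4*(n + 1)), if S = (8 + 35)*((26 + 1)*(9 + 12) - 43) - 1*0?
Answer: 45064/69 ≈ 653.10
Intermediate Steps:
S = 22532 (S = 43*(27*21 - 43) + 0 = 43*(567 - 43) + 0 = 43*524 + 0 = 22532 + 0 = 22532)
U = -11266/69 (U = 22532/(-138) = 22532*(-1/138) = -11266/69 ≈ -163.28)
U*(4*(n + 1)) = -45064*(-2 + 1)/69 = -45064*(-1)/69 = -11266/69*(-4) = 45064/69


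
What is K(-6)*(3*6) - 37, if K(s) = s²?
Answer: 611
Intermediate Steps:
K(-6)*(3*6) - 37 = (-6)²*(3*6) - 37 = 36*18 - 37 = 648 - 37 = 611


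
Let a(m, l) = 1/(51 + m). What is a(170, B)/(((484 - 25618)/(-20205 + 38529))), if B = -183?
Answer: -3054/925769 ≈ -0.0032989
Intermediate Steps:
a(170, B)/(((484 - 25618)/(-20205 + 38529))) = 1/((51 + 170)*(((484 - 25618)/(-20205 + 38529)))) = 1/(221*((-25134/18324))) = 1/(221*((-25134*1/18324))) = 1/(221*(-4189/3054)) = (1/221)*(-3054/4189) = -3054/925769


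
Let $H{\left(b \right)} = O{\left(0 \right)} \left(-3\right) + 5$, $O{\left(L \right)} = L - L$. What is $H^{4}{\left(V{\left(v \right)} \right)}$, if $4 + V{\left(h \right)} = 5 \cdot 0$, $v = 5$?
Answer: $625$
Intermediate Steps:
$O{\left(L \right)} = 0$
$V{\left(h \right)} = -4$ ($V{\left(h \right)} = -4 + 5 \cdot 0 = -4 + 0 = -4$)
$H{\left(b \right)} = 5$ ($H{\left(b \right)} = 0 \left(-3\right) + 5 = 0 + 5 = 5$)
$H^{4}{\left(V{\left(v \right)} \right)} = 5^{4} = 625$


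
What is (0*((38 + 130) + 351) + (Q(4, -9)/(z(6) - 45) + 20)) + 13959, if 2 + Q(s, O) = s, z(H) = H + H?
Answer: 461305/33 ≈ 13979.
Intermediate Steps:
z(H) = 2*H
Q(s, O) = -2 + s
(0*((38 + 130) + 351) + (Q(4, -9)/(z(6) - 45) + 20)) + 13959 = (0*((38 + 130) + 351) + ((-2 + 4)/(2*6 - 45) + 20)) + 13959 = (0*(168 + 351) + (2/(12 - 45) + 20)) + 13959 = (0*519 + (2/(-33) + 20)) + 13959 = (0 + (2*(-1/33) + 20)) + 13959 = (0 + (-2/33 + 20)) + 13959 = (0 + 658/33) + 13959 = 658/33 + 13959 = 461305/33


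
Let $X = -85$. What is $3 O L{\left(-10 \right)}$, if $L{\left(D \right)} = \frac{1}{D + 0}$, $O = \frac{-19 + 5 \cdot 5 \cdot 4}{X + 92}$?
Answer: $- \frac{243}{70} \approx -3.4714$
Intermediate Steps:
$O = \frac{81}{7}$ ($O = \frac{-19 + 5 \cdot 5 \cdot 4}{-85 + 92} = \frac{-19 + 25 \cdot 4}{7} = \left(-19 + 100\right) \frac{1}{7} = 81 \cdot \frac{1}{7} = \frac{81}{7} \approx 11.571$)
$L{\left(D \right)} = \frac{1}{D}$
$3 O L{\left(-10 \right)} = \frac{3 \cdot \frac{81}{7}}{-10} = \frac{243}{7} \left(- \frac{1}{10}\right) = - \frac{243}{70}$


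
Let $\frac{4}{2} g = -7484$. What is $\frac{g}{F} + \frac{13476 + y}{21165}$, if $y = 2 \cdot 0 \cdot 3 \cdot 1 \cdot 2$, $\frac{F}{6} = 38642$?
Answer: $\frac{507539687}{817857930} \approx 0.62057$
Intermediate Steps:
$F = 231852$ ($F = 6 \cdot 38642 = 231852$)
$g = -3742$ ($g = \frac{1}{2} \left(-7484\right) = -3742$)
$y = 0$ ($y = 0 \cdot 3 \cdot 2 = 0 \cdot 6 = 0$)
$\frac{g}{F} + \frac{13476 + y}{21165} = - \frac{3742}{231852} + \frac{13476 + 0}{21165} = \left(-3742\right) \frac{1}{231852} + 13476 \cdot \frac{1}{21165} = - \frac{1871}{115926} + \frac{4492}{7055} = \frac{507539687}{817857930}$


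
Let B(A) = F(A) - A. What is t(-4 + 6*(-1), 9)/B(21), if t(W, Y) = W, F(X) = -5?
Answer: 5/13 ≈ 0.38462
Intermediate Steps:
B(A) = -5 - A
t(-4 + 6*(-1), 9)/B(21) = (-4 + 6*(-1))/(-5 - 1*21) = (-4 - 6)/(-5 - 21) = -10/(-26) = -10*(-1/26) = 5/13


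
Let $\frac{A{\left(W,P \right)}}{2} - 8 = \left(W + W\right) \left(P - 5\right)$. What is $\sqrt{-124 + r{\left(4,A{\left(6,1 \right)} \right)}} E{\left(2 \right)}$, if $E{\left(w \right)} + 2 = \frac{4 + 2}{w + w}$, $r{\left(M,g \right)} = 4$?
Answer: $- i \sqrt{30} \approx - 5.4772 i$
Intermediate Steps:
$A{\left(W,P \right)} = 16 + 4 W \left(-5 + P\right)$ ($A{\left(W,P \right)} = 16 + 2 \left(W + W\right) \left(P - 5\right) = 16 + 2 \cdot 2 W \left(-5 + P\right) = 16 + 4 W \left(-5 + P\right)$)
$E{\left(w \right)} = -2 + \frac{3}{w}$ ($E{\left(w \right)} = -2 + \frac{4 + 2}{w + w} = -2 + \frac{6}{2 w} = -2 + 6 \frac{1}{2 w} = -2 + \frac{3}{w}$)
$\sqrt{-124 + r{\left(4,A{\left(6,1 \right)} \right)}} E{\left(2 \right)} = \sqrt{-124 + 4} \left(-2 + \frac{3}{2}\right) = \sqrt{-120} \left(-2 + 3 \cdot \frac{1}{2}\right) = 2 i \sqrt{30} \left(-2 + \frac{3}{2}\right) = 2 i \sqrt{30} \left(- \frac{1}{2}\right) = - i \sqrt{30}$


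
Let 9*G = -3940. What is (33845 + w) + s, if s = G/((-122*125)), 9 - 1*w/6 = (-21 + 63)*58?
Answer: 264659569/13725 ≈ 19283.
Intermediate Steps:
G = -3940/9 (G = (1/9)*(-3940) = -3940/9 ≈ -437.78)
w = -14562 (w = 54 - 6*(-21 + 63)*58 = 54 - 252*58 = 54 - 6*2436 = 54 - 14616 = -14562)
s = 394/13725 (s = -3940/(9*((-122*125))) = -3940/9/(-15250) = -3940/9*(-1/15250) = 394/13725 ≈ 0.028707)
(33845 + w) + s = (33845 - 14562) + 394/13725 = 19283 + 394/13725 = 264659569/13725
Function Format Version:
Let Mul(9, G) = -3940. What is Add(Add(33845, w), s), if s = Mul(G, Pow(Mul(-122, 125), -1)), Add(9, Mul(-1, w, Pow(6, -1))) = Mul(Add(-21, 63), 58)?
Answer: Rational(264659569, 13725) ≈ 19283.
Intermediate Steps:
G = Rational(-3940, 9) (G = Mul(Rational(1, 9), -3940) = Rational(-3940, 9) ≈ -437.78)
w = -14562 (w = Add(54, Mul(-6, Mul(Add(-21, 63), 58))) = Add(54, Mul(-6, Mul(42, 58))) = Add(54, Mul(-6, 2436)) = Add(54, -14616) = -14562)
s = Rational(394, 13725) (s = Mul(Rational(-3940, 9), Pow(Mul(-122, 125), -1)) = Mul(Rational(-3940, 9), Pow(-15250, -1)) = Mul(Rational(-3940, 9), Rational(-1, 15250)) = Rational(394, 13725) ≈ 0.028707)
Add(Add(33845, w), s) = Add(Add(33845, -14562), Rational(394, 13725)) = Add(19283, Rational(394, 13725)) = Rational(264659569, 13725)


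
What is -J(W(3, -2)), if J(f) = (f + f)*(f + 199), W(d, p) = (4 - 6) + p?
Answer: 1560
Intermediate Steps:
W(d, p) = -2 + p
J(f) = 2*f*(199 + f) (J(f) = (2*f)*(199 + f) = 2*f*(199 + f))
-J(W(3, -2)) = -2*(-2 - 2)*(199 + (-2 - 2)) = -2*(-4)*(199 - 4) = -2*(-4)*195 = -1*(-1560) = 1560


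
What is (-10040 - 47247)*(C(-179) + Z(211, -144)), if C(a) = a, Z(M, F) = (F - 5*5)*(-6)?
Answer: -47834645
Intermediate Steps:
Z(M, F) = 150 - 6*F (Z(M, F) = (F - 25)*(-6) = (-25 + F)*(-6) = 150 - 6*F)
(-10040 - 47247)*(C(-179) + Z(211, -144)) = (-10040 - 47247)*(-179 + (150 - 6*(-144))) = -57287*(-179 + (150 + 864)) = -57287*(-179 + 1014) = -57287*835 = -47834645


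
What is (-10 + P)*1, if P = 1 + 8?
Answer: -1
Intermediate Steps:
P = 9
(-10 + P)*1 = (-10 + 9)*1 = -1*1 = -1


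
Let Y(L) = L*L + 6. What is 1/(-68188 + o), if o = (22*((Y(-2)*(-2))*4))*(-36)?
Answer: -1/4828 ≈ -0.00020713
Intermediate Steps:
Y(L) = 6 + L**2 (Y(L) = L**2 + 6 = 6 + L**2)
o = 63360 (o = (22*(((6 + (-2)**2)*(-2))*4))*(-36) = (22*(((6 + 4)*(-2))*4))*(-36) = (22*((10*(-2))*4))*(-36) = (22*(-20*4))*(-36) = (22*(-80))*(-36) = -1760*(-36) = 63360)
1/(-68188 + o) = 1/(-68188 + 63360) = 1/(-4828) = -1/4828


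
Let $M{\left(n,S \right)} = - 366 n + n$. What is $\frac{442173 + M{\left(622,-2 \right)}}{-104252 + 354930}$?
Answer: $\frac{215143}{250678} \approx 0.85824$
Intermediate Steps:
$M{\left(n,S \right)} = - 365 n$
$\frac{442173 + M{\left(622,-2 \right)}}{-104252 + 354930} = \frac{442173 - 227030}{-104252 + 354930} = \frac{442173 - 227030}{250678} = 215143 \cdot \frac{1}{250678} = \frac{215143}{250678}$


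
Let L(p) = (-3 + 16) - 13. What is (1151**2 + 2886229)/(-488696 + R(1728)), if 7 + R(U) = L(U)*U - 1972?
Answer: -842206/98135 ≈ -8.5821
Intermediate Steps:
L(p) = 0 (L(p) = 13 - 13 = 0)
R(U) = -1979 (R(U) = -7 + (0*U - 1972) = -7 + (0 - 1972) = -7 - 1972 = -1979)
(1151**2 + 2886229)/(-488696 + R(1728)) = (1151**2 + 2886229)/(-488696 - 1979) = (1324801 + 2886229)/(-490675) = 4211030*(-1/490675) = -842206/98135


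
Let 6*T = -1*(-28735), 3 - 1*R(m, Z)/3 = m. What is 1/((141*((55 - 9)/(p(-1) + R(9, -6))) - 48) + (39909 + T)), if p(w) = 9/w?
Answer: 18/799379 ≈ 2.2517e-5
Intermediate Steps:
R(m, Z) = 9 - 3*m
T = 28735/6 (T = (-1*(-28735))/6 = (1/6)*28735 = 28735/6 ≈ 4789.2)
1/((141*((55 - 9)/(p(-1) + R(9, -6))) - 48) + (39909 + T)) = 1/((141*((55 - 9)/(9/(-1) + (9 - 3*9))) - 48) + (39909 + 28735/6)) = 1/((141*(46/(9*(-1) + (9 - 27))) - 48) + 268189/6) = 1/((141*(46/(-9 - 18)) - 48) + 268189/6) = 1/((141*(46/(-27)) - 48) + 268189/6) = 1/((141*(46*(-1/27)) - 48) + 268189/6) = 1/((141*(-46/27) - 48) + 268189/6) = 1/((-2162/9 - 48) + 268189/6) = 1/(-2594/9 + 268189/6) = 1/(799379/18) = 18/799379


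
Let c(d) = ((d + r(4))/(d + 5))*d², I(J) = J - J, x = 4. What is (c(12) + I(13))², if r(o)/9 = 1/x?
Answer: 4210704/289 ≈ 14570.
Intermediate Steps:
r(o) = 9/4
I(J) = 0
c(d) = d²*(9/4 + d)/(5 + d) (c(d) = ((d + 9/4)/(d + 5))*d² = ((9/4 + d)/(5 + d))*d² = d²*(9/4 + d)/(5 + d))
(c(12) + I(13))² = (12²*(9/4 + 12)/(5 + 12) + 0)² = (144*(57/4)/17 + 0)² = (144*(1/17)*(57/4) + 0)² = (2052/17 + 0)² = (2052/17)² = 4210704/289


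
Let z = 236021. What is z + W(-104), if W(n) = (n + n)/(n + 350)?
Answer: 29030479/123 ≈ 2.3602e+5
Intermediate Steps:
W(n) = 2*n/(350 + n) (W(n) = (2*n)/(350 + n) = 2*n/(350 + n))
z + W(-104) = 236021 + 2*(-104)/(350 - 104) = 236021 + 2*(-104)/246 = 236021 + 2*(-104)*(1/246) = 236021 - 104/123 = 29030479/123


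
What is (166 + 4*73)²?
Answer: 209764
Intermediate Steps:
(166 + 4*73)² = (166 + 292)² = 458² = 209764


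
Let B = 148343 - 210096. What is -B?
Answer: 61753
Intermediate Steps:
B = -61753
-B = -1*(-61753) = 61753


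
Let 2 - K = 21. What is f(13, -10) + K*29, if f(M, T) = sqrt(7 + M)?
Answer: -551 + 2*sqrt(5) ≈ -546.53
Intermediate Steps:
K = -19 (K = 2 - 1*21 = 2 - 21 = -19)
f(13, -10) + K*29 = sqrt(7 + 13) - 19*29 = sqrt(20) - 551 = 2*sqrt(5) - 551 = -551 + 2*sqrt(5)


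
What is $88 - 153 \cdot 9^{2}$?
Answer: $-12305$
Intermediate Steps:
$88 - 153 \cdot 9^{2} = 88 - 12393 = -12305$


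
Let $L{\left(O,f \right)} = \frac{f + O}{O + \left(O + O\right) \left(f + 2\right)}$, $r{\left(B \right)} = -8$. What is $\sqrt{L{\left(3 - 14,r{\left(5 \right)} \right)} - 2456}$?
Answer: $\frac{i \sqrt{297195}}{11} \approx 49.56 i$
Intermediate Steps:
$L{\left(O,f \right)} = \frac{O + f}{O + 2 O \left(2 + f\right)}$
$\sqrt{L{\left(3 - 14,r{\left(5 \right)} \right)} - 2456} = \sqrt{\frac{\left(3 - 14\right) - 8}{\left(3 - 14\right) \left(5 + 2 \left(-8\right)\right)} - 2456} = \sqrt{\frac{-11 - 8}{\left(-11\right) \left(5 - 16\right)} - 2456} = \sqrt{\left(- \frac{1}{11}\right) \frac{1}{-11} \left(-19\right) - 2456} = \sqrt{\left(- \frac{1}{11}\right) \left(- \frac{1}{11}\right) \left(-19\right) - 2456} = \sqrt{- \frac{19}{121} - 2456} = \sqrt{- \frac{297195}{121}} = \frac{i \sqrt{297195}}{11}$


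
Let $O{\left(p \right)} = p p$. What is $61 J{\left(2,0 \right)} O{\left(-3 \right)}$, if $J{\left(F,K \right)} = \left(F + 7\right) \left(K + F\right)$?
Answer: $9882$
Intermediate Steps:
$O{\left(p \right)} = p^{2}$
$J{\left(F,K \right)} = \left(7 + F\right) \left(F + K\right)$
$61 J{\left(2,0 \right)} O{\left(-3 \right)} = 61 \left(2^{2} + 7 \cdot 2 + 7 \cdot 0 + 2 \cdot 0\right) \left(-3\right)^{2} = 61 \left(4 + 14 + 0 + 0\right) 9 = 61 \cdot 18 \cdot 9 = 1098 \cdot 9 = 9882$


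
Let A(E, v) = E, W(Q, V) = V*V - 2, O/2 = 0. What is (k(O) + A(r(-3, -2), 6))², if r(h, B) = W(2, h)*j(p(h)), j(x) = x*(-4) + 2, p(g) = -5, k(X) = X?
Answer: 23716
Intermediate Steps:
O = 0 (O = 2*0 = 0)
j(x) = 2 - 4*x (j(x) = -4*x + 2 = 2 - 4*x)
W(Q, V) = -2 + V² (W(Q, V) = V² - 2 = -2 + V²)
r(h, B) = -44 + 22*h² (r(h, B) = (-2 + h²)*(2 - 4*(-5)) = (-2 + h²)*(2 + 20) = (-2 + h²)*22 = -44 + 22*h²)
(k(O) + A(r(-3, -2), 6))² = (0 + (-44 + 22*(-3)²))² = (0 + (-44 + 22*9))² = (0 + (-44 + 198))² = (0 + 154)² = 154² = 23716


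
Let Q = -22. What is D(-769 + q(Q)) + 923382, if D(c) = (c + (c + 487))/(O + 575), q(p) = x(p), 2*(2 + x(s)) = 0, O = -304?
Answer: 250235467/271 ≈ 9.2338e+5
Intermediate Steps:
x(s) = -2 (x(s) = -2 + (½)*0 = -2 + 0 = -2)
q(p) = -2
D(c) = 487/271 + 2*c/271 (D(c) = (c + (c + 487))/(-304 + 575) = (c + (487 + c))/271 = (487 + 2*c)*(1/271) = 487/271 + 2*c/271)
D(-769 + q(Q)) + 923382 = (487/271 + 2*(-769 - 2)/271) + 923382 = (487/271 + (2/271)*(-771)) + 923382 = (487/271 - 1542/271) + 923382 = -1055/271 + 923382 = 250235467/271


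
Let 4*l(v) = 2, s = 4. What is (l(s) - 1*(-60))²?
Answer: 14641/4 ≈ 3660.3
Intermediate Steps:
l(v) = ½ (l(v) = (¼)*2 = ½)
(l(s) - 1*(-60))² = (½ - 1*(-60))² = (½ + 60)² = (121/2)² = 14641/4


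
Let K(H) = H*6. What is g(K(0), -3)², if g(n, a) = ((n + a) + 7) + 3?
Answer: 49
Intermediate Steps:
K(H) = 6*H
g(n, a) = 10 + a + n (g(n, a) = ((a + n) + 7) + 3 = (7 + a + n) + 3 = 10 + a + n)
g(K(0), -3)² = (10 - 3 + 6*0)² = (10 - 3 + 0)² = 7² = 49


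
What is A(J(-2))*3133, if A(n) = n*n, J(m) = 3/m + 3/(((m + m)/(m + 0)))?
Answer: 0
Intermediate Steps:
J(m) = 3/2 + 3/m (J(m) = 3/m + 3/(((2*m)/m)) = 3/m + 3/2 = 3/2 + 3/m)
A(n) = n**2
A(J(-2))*3133 = (3/2 + 3/(-2))**2*3133 = (3/2 + 3*(-1/2))**2*3133 = (3/2 - 3/2)**2*3133 = 0**2*3133 = 0*3133 = 0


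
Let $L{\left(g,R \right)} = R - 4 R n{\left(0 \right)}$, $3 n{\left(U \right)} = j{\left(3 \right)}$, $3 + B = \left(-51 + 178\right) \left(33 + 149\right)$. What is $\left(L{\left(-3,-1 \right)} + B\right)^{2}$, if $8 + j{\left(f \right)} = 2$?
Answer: $533702404$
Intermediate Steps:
$B = 23111$ ($B = -3 + \left(-51 + 178\right) \left(33 + 149\right) = -3 + 127 \cdot 182 = -3 + 23114 = 23111$)
$j{\left(f \right)} = -6$ ($j{\left(f \right)} = -8 + 2 = -6$)
$n{\left(U \right)} = -2$ ($n{\left(U \right)} = \frac{1}{3} \left(-6\right) = -2$)
$L{\left(g,R \right)} = 9 R$ ($L{\left(g,R \right)} = R - 4 R \left(-2\right) = R - 4 \left(- 2 R\right) = R + 8 R = 9 R$)
$\left(L{\left(-3,-1 \right)} + B\right)^{2} = \left(9 \left(-1\right) + 23111\right)^{2} = \left(-9 + 23111\right)^{2} = 23102^{2} = 533702404$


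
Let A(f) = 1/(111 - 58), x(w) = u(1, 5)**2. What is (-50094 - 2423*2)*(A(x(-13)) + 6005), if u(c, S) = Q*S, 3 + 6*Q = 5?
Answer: -17485534040/53 ≈ -3.2992e+8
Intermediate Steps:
Q = 1/3 (Q = -1/2 + (1/6)*5 = -1/2 + 5/6 = 1/3 ≈ 0.33333)
u(c, S) = S/3
x(w) = 25/9 (x(w) = ((1/3)*5)**2 = (5/3)**2 = 25/9)
A(f) = 1/53
(-50094 - 2423*2)*(A(x(-13)) + 6005) = (-50094 - 2423*2)*(1/53 + 6005) = (-50094 - 4846)*(318266/53) = -54940*318266/53 = -17485534040/53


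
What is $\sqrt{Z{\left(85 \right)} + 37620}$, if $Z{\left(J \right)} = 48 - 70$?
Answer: $\sqrt{37598} \approx 193.9$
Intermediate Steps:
$Z{\left(J \right)} = -22$
$\sqrt{Z{\left(85 \right)} + 37620} = \sqrt{-22 + 37620} = \sqrt{37598}$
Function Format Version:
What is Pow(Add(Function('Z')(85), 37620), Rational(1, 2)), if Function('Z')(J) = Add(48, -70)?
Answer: Pow(37598, Rational(1, 2)) ≈ 193.90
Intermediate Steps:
Function('Z')(J) = -22
Pow(Add(Function('Z')(85), 37620), Rational(1, 2)) = Pow(Add(-22, 37620), Rational(1, 2)) = Pow(37598, Rational(1, 2))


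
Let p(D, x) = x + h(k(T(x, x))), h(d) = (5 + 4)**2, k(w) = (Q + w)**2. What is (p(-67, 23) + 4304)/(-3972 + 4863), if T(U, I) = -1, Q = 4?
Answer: 4408/891 ≈ 4.9473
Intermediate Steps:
k(w) = (4 + w)**2
h(d) = 81 (h(d) = 9**2 = 81)
p(D, x) = 81 + x (p(D, x) = x + 81 = 81 + x)
(p(-67, 23) + 4304)/(-3972 + 4863) = ((81 + 23) + 4304)/(-3972 + 4863) = (104 + 4304)/891 = 4408*(1/891) = 4408/891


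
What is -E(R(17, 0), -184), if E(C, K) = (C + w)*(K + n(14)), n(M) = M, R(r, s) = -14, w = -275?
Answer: -49130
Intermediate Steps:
E(C, K) = (-275 + C)*(14 + K) (E(C, K) = (C - 275)*(K + 14) = (-275 + C)*(14 + K))
-E(R(17, 0), -184) = -(-3850 - 275*(-184) + 14*(-14) - 14*(-184)) = -(-3850 + 50600 - 196 + 2576) = -1*49130 = -49130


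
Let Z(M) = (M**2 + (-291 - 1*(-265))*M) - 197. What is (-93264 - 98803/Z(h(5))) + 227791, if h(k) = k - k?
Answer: 26600622/197 ≈ 1.3503e+5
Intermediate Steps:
h(k) = 0
Z(M) = -197 + M**2 - 26*M (Z(M) = (M**2 + (-291 + 265)*M) - 197 = (M**2 - 26*M) - 197 = -197 + M**2 - 26*M)
(-93264 - 98803/Z(h(5))) + 227791 = (-93264 - 98803/(-197 + 0**2 - 26*0)) + 227791 = (-93264 - 98803/(-197 + 0 + 0)) + 227791 = (-93264 - 98803/(-197)) + 227791 = (-93264 - 98803*(-1/197)) + 227791 = (-93264 + 98803/197) + 227791 = -18274205/197 + 227791 = 26600622/197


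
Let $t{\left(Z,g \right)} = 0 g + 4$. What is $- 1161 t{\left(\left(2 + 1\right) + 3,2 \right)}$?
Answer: $-4644$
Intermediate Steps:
$t{\left(Z,g \right)} = 4$ ($t{\left(Z,g \right)} = 0 + 4 = 4$)
$- 1161 t{\left(\left(2 + 1\right) + 3,2 \right)} = \left(-1161\right) 4 = -4644$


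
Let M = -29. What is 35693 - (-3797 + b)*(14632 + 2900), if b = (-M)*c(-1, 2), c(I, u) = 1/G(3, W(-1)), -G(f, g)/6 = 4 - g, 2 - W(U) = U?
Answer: 66689435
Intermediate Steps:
W(U) = 2 - U
G(f, g) = -24 + 6*g (G(f, g) = -6*(4 - g) = -24 + 6*g)
c(I, u) = -⅙ (c(I, u) = 1/(-24 + 6*(2 - 1*(-1))) = 1/(-24 + 6*(2 + 1)) = 1/(-24 + 6*3) = 1/(-24 + 18) = 1/(-6) = -⅙)
b = -29/6 (b = -1*(-29)*(-⅙) = 29*(-⅙) = -29/6 ≈ -4.8333)
35693 - (-3797 + b)*(14632 + 2900) = 35693 - (-3797 - 29/6)*(14632 + 2900) = 35693 - (-22811)*17532/6 = 35693 - 1*(-66653742) = 35693 + 66653742 = 66689435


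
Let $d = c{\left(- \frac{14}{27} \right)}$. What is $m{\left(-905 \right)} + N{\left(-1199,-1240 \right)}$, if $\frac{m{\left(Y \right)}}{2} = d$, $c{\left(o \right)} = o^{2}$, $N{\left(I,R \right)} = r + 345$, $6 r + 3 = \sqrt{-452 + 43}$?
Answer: $\frac{503065}{1458} + \frac{i \sqrt{409}}{6} \approx 345.04 + 3.3706 i$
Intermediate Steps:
$r = - \frac{1}{2} + \frac{i \sqrt{409}}{6}$ ($r = - \frac{1}{2} + \frac{\sqrt{-452 + 43}}{6} = - \frac{1}{2} + \frac{\sqrt{-409}}{6} = - \frac{1}{2} + \frac{i \sqrt{409}}{6} \approx -0.5 + 3.3706 i$)
$N{\left(I,R \right)} = \frac{689}{2} + \frac{i \sqrt{409}}{6}$ ($N{\left(I,R \right)} = \left(- \frac{1}{2} + \frac{i \sqrt{409}}{6}\right) + 345 = \frac{689}{2} + \frac{i \sqrt{409}}{6}$)
$d = \frac{196}{729}$ ($d = \left(- \frac{14}{27}\right)^{2} = \frac{196}{729} \approx 0.26886$)
$m{\left(Y \right)} = \frac{392}{729}$ ($m{\left(Y \right)} = 2 \cdot \frac{196}{729} = \frac{392}{729}$)
$m{\left(-905 \right)} + N{\left(-1199,-1240 \right)} = \frac{392}{729} + \left(\frac{689}{2} + \frac{i \sqrt{409}}{6}\right) = \frac{503065}{1458} + \frac{i \sqrt{409}}{6}$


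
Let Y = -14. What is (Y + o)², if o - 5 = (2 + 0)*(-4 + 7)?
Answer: 9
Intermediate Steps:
o = 11 (o = 5 + (2 + 0)*(-4 + 7) = 5 + 2*3 = 5 + 6 = 11)
(Y + o)² = (-14 + 11)² = (-3)² = 9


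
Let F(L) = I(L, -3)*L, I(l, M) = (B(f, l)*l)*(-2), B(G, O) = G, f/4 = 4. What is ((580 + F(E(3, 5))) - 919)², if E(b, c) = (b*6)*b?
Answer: 8770509801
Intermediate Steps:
f = 16 (f = 4*4 = 16)
I(l, M) = -32*l (I(l, M) = (16*l)*(-2) = -32*l)
E(b, c) = 6*b² (E(b, c) = (6*b)*b = 6*b²)
F(L) = -32*L² (F(L) = (-32*L)*L = -32*L²)
((580 + F(E(3, 5))) - 919)² = ((580 - 32*(6*3²)²) - 919)² = ((580 - 32*(6*9)²) - 919)² = ((580 - 32*54²) - 919)² = ((580 - 32*2916) - 919)² = ((580 - 93312) - 919)² = (-92732 - 919)² = (-93651)² = 8770509801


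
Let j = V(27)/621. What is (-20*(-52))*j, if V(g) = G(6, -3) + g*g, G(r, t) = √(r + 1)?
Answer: 28080/23 + 1040*√7/621 ≈ 1225.3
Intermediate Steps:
G(r, t) = √(1 + r)
V(g) = √7 + g² (V(g) = √(1 + 6) + g*g = √7 + g²)
j = 27/23 + √7/621 (j = (√7 + 27²)/621 = (√7 + 729)*(1/621) = (729 + √7)*(1/621) = 27/23 + √7/621 ≈ 1.1782)
(-20*(-52))*j = (-20*(-52))*(27/23 + √7/621) = 1040*(27/23 + √7/621) = 28080/23 + 1040*√7/621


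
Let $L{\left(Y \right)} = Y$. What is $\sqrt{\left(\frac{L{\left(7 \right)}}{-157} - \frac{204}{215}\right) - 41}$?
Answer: $\frac{4 i \sqrt{2990456715}}{33755} \approx 6.4802 i$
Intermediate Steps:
$\sqrt{\left(\frac{L{\left(7 \right)}}{-157} - \frac{204}{215}\right) - 41} = \sqrt{\left(\frac{7}{-157} - \frac{204}{215}\right) - 41} = \sqrt{\left(7 \left(- \frac{1}{157}\right) - \frac{204}{215}\right) - 41} = \sqrt{\left(- \frac{7}{157} - \frac{204}{215}\right) - 41} = \sqrt{- \frac{33533}{33755} - 41} = \sqrt{- \frac{1417488}{33755}} = \frac{4 i \sqrt{2990456715}}{33755}$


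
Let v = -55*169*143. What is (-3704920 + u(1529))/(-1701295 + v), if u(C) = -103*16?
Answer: 463321/378810 ≈ 1.2231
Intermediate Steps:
u(C) = -1648
v = -1329185 (v = -9295*143 = -1329185)
(-3704920 + u(1529))/(-1701295 + v) = (-3704920 - 1648)/(-1701295 - 1329185) = -3706568/(-3030480) = -3706568*(-1/3030480) = 463321/378810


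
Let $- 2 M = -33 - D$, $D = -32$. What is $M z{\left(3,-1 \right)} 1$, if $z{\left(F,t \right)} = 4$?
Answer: $2$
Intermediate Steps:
$M = \frac{1}{2}$ ($M = - \frac{-33 - -32}{2} = - \frac{-33 + 32}{2} = \left(- \frac{1}{2}\right) \left(-1\right) = \frac{1}{2} \approx 0.5$)
$M z{\left(3,-1 \right)} 1 = \frac{4 \cdot 1}{2} = \frac{1}{2} \cdot 4 = 2$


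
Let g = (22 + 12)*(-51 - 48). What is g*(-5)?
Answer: 16830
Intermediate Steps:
g = -3366 (g = 34*(-99) = -3366)
g*(-5) = -3366*(-5) = 16830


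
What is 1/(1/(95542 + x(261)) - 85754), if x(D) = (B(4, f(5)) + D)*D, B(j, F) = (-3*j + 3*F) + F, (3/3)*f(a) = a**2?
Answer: -186631/16004354773 ≈ -1.1661e-5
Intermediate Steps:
f(a) = a**2
B(j, F) = -3*j + 4*F
x(D) = D*(88 + D) (x(D) = ((-3*4 + 4*5**2) + D)*D = ((-12 + 4*25) + D)*D = ((-12 + 100) + D)*D = (88 + D)*D = D*(88 + D))
1/(1/(95542 + x(261)) - 85754) = 1/(1/(95542 + 261*(88 + 261)) - 85754) = 1/(1/(95542 + 261*349) - 85754) = 1/(1/(95542 + 91089) - 85754) = 1/(1/186631 - 85754) = 1/(-16004354773/186631) = -186631/16004354773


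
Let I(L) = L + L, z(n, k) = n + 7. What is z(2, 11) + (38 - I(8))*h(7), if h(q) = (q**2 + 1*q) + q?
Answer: 1395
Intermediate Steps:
h(q) = q**2 + 2*q (h(q) = (q**2 + q) + q = (q + q**2) + q = q**2 + 2*q)
z(n, k) = 7 + n
I(L) = 2*L
z(2, 11) + (38 - I(8))*h(7) = (7 + 2) + (38 - 2*8)*(7*(2 + 7)) = 9 + (38 - 1*16)*(7*9) = 9 + (38 - 16)*63 = 9 + 22*63 = 9 + 1386 = 1395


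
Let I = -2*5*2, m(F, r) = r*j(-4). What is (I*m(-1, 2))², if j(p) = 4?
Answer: 25600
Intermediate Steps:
m(F, r) = 4*r (m(F, r) = r*4 = 4*r)
I = -20 (I = -10*2 = -20)
(I*m(-1, 2))² = (-80*2)² = (-20*8)² = (-160)² = 25600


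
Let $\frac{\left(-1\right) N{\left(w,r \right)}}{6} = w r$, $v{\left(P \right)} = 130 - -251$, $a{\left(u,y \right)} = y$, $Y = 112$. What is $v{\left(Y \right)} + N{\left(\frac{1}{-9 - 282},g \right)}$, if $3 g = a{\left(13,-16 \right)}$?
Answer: $\frac{110839}{291} \approx 380.89$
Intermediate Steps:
$v{\left(P \right)} = 381$ ($v{\left(P \right)} = 130 + 251 = 381$)
$g = - \frac{16}{3}$ ($g = \frac{1}{3} \left(-16\right) = - \frac{16}{3} \approx -5.3333$)
$N{\left(w,r \right)} = - 6 r w$ ($N{\left(w,r \right)} = - 6 w r = - 6 r w$)
$v{\left(Y \right)} + N{\left(\frac{1}{-9 - 282},g \right)} = 381 - - \frac{32}{-9 - 282} = 381 - - \frac{32}{-291} = 381 - \left(-32\right) \left(- \frac{1}{291}\right) = 381 - \frac{32}{291} = \frac{110839}{291}$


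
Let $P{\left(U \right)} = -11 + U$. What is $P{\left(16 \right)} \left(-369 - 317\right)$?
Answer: $-3430$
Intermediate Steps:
$P{\left(16 \right)} \left(-369 - 317\right) = \left(-11 + 16\right) \left(-369 - 317\right) = 5 \left(-686\right) = -3430$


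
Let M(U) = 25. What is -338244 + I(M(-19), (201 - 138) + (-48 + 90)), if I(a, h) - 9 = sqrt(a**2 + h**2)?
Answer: -338235 + 5*sqrt(466) ≈ -3.3813e+5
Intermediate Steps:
I(a, h) = 9 + sqrt(a**2 + h**2)
-338244 + I(M(-19), (201 - 138) + (-48 + 90)) = -338244 + (9 + sqrt(25**2 + ((201 - 138) + (-48 + 90))**2)) = -338244 + (9 + sqrt(625 + (63 + 42)**2)) = -338244 + (9 + sqrt(625 + 105**2)) = -338244 + (9 + sqrt(625 + 11025)) = -338244 + (9 + sqrt(11650)) = -338244 + (9 + 5*sqrt(466)) = -338235 + 5*sqrt(466)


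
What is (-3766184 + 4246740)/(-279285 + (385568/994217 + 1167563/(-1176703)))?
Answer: -281100782051421178/163367852692878451 ≈ -1.7207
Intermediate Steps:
(-3766184 + 4246740)/(-279285 + (385568/994217 + 1167563/(-1176703))) = 480556/(-279285 + (385568*(1/994217) + 1167563*(-1/1176703))) = 480556/(-279285 + (385568/994217 - 1167563/1176703)) = 480556/(-279285 - 707111960867/1169898126551) = 480556/(-326735705385756902/1169898126551) = 480556*(-1169898126551/326735705385756902) = -281100782051421178/163367852692878451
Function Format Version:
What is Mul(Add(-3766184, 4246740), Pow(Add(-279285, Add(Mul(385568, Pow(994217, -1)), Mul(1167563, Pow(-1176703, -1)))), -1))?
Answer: Rational(-281100782051421178, 163367852692878451) ≈ -1.7207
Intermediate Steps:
Mul(Add(-3766184, 4246740), Pow(Add(-279285, Add(Mul(385568, Pow(994217, -1)), Mul(1167563, Pow(-1176703, -1)))), -1)) = Mul(480556, Pow(Add(-279285, Add(Mul(385568, Rational(1, 994217)), Mul(1167563, Rational(-1, 1176703)))), -1)) = Mul(480556, Pow(Add(-279285, Add(Rational(385568, 994217), Rational(-1167563, 1176703))), -1)) = Mul(480556, Pow(Add(-279285, Rational(-707111960867, 1169898126551)), -1)) = Mul(480556, Pow(Rational(-326735705385756902, 1169898126551), -1)) = Mul(480556, Rational(-1169898126551, 326735705385756902)) = Rational(-281100782051421178, 163367852692878451)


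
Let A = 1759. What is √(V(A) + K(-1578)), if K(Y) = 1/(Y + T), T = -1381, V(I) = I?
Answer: 12*√106953055/2959 ≈ 41.940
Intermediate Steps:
K(Y) = 1/(-1381 + Y) (K(Y) = 1/(Y - 1381) = 1/(-1381 + Y))
√(V(A) + K(-1578)) = √(1759 + 1/(-1381 - 1578)) = √(1759 + 1/(-2959)) = √(1759 - 1/2959) = √(5204880/2959) = 12*√106953055/2959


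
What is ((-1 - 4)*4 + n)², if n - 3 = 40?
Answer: 529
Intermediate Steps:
n = 43 (n = 3 + 40 = 43)
((-1 - 4)*4 + n)² = ((-1 - 4)*4 + 43)² = (-5*4 + 43)² = (-20 + 43)² = 23² = 529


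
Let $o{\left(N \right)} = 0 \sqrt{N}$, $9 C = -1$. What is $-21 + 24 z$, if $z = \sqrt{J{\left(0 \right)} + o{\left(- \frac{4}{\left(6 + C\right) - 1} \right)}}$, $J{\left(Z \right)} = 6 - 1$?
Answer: $-21 + 24 \sqrt{5} \approx 32.666$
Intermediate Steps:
$C = - \frac{1}{9}$ ($C = \frac{1}{9} \left(-1\right) = - \frac{1}{9} \approx -0.11111$)
$o{\left(N \right)} = 0$
$J{\left(Z \right)} = 5$
$z = \sqrt{5}$ ($z = \sqrt{5 + 0} = \sqrt{5} \approx 2.2361$)
$-21 + 24 z = -21 + 24 \sqrt{5}$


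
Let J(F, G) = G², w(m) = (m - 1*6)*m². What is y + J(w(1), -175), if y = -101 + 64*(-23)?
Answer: 29052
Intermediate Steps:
w(m) = m²*(-6 + m) (w(m) = (m - 6)*m² = (-6 + m)*m² = m²*(-6 + m))
y = -1573 (y = -101 - 1472 = -1573)
y + J(w(1), -175) = -1573 + (-175)² = -1573 + 30625 = 29052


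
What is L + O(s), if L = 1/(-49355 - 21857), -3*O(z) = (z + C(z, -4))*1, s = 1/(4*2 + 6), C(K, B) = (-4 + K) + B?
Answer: 3916639/1495452 ≈ 2.6190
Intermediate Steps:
C(K, B) = -4 + B + K
s = 1/14 (s = 1/(8 + 6) = 1/14 ≈ 0.071429)
O(z) = 8/3 - 2*z/3 (O(z) = -(z + (-4 - 4 + z))/3 = -(z + (-8 + z))/3 = -(-8 + 2*z)/3 = 8/3 - 2*z/3)
L = -1/71212 (L = 1/(-71212) = -1/71212 ≈ -1.4043e-5)
L + O(s) = -1/71212 + (8/3 - 2/3*1/14) = -1/71212 + (8/3 - 1/21) = -1/71212 + 55/21 = 3916639/1495452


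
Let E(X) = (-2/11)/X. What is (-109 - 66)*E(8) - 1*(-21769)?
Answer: 958011/44 ≈ 21773.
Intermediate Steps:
E(X) = -2/(11*X) (E(X) = (-2*1/11)/X = -2/(11*X))
(-109 - 66)*E(8) - 1*(-21769) = (-109 - 66)*(-2/11/8) - 1*(-21769) = -(-350)/(11*8) + 21769 = -175*(-1/44) + 21769 = 175/44 + 21769 = 958011/44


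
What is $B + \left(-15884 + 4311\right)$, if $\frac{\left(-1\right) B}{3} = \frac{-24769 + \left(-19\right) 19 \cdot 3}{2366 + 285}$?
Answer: $- \frac{30602467}{2651} \approx -11544.0$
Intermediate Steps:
$B = \frac{77556}{2651}$ ($B = - 3 \frac{-24769 + \left(-19\right) 19 \cdot 3}{2366 + 285} = - 3 \frac{-24769 - 1083}{2651} = - 3 \left(-24769 - 1083\right) \frac{1}{2651} = - 3 \left(\left(-25852\right) \frac{1}{2651}\right) = \left(-3\right) \left(- \frac{25852}{2651}\right) = \frac{77556}{2651} \approx 29.255$)
$B + \left(-15884 + 4311\right) = \frac{77556}{2651} + \left(-15884 + 4311\right) = \frac{77556}{2651} - 11573 = - \frac{30602467}{2651}$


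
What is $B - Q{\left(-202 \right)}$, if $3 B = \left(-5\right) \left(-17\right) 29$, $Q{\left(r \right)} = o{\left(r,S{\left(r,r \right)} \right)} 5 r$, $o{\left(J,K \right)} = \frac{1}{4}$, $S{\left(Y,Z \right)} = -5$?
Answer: $\frac{6445}{6} \approx 1074.2$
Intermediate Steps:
$o{\left(J,K \right)} = \frac{1}{4}$
$Q{\left(r \right)} = \frac{5 r}{4}$ ($Q{\left(r \right)} = \frac{1}{4} \cdot 5 r = \frac{5 r}{4}$)
$B = \frac{2465}{3}$ ($B = \frac{\left(-5\right) \left(-17\right) 29}{3} = \frac{85 \cdot 29}{3} = \frac{1}{3} \cdot 2465 = \frac{2465}{3} \approx 821.67$)
$B - Q{\left(-202 \right)} = \frac{2465}{3} - \frac{5}{4} \left(-202\right) = \frac{2465}{3} - - \frac{505}{2} = \frac{2465}{3} + \frac{505}{2} = \frac{6445}{6}$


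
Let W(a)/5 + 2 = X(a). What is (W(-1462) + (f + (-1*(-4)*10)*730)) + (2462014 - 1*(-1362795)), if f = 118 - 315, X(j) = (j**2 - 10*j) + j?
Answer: 14606812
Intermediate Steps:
X(j) = j**2 - 9*j
f = -197
W(a) = -10 + 5*a*(-9 + a) (W(a) = -10 + 5*(a*(-9 + a)) = -10 + 5*a*(-9 + a))
(W(-1462) + (f + (-1*(-4)*10)*730)) + (2462014 - 1*(-1362795)) = ((-10 + 5*(-1462)*(-9 - 1462)) + (-197 + (-1*(-4)*10)*730)) + (2462014 - 1*(-1362795)) = ((-10 + 5*(-1462)*(-1471)) + (-197 + (4*10)*730)) + (2462014 + 1362795) = ((-10 + 10753010) + (-197 + 40*730)) + 3824809 = (10753000 + (-197 + 29200)) + 3824809 = (10753000 + 29003) + 3824809 = 10782003 + 3824809 = 14606812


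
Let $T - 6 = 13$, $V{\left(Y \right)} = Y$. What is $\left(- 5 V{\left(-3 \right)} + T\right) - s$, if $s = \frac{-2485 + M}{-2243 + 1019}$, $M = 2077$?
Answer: $\frac{101}{3} \approx 33.667$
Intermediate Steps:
$s = \frac{1}{3}$ ($s = \frac{-2485 + 2077}{-2243 + 1019} = - \frac{408}{-1224} = \left(-408\right) \left(- \frac{1}{1224}\right) = \frac{1}{3} \approx 0.33333$)
$T = 19$ ($T = 6 + 13 = 19$)
$\left(- 5 V{\left(-3 \right)} + T\right) - s = \left(\left(-5\right) \left(-3\right) + 19\right) - \frac{1}{3} = \left(15 + 19\right) - \frac{1}{3} = 34 - \frac{1}{3} = \frac{101}{3}$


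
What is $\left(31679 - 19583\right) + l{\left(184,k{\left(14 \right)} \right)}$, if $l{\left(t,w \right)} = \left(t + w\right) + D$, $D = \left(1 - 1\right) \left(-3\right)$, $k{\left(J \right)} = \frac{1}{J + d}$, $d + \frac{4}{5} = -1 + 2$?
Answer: $\frac{871885}{71} \approx 12280.0$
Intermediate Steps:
$d = \frac{1}{5}$ ($d = - \frac{4}{5} + \left(-1 + 2\right) = - \frac{4}{5} + 1 = \frac{1}{5} \approx 0.2$)
$k{\left(J \right)} = \frac{1}{\frac{1}{5} + J}$ ($k{\left(J \right)} = \frac{1}{J + \frac{1}{5}} = \frac{1}{\frac{1}{5} + J}$)
$D = 0$ ($D = 0 \left(-3\right) = 0$)
$l{\left(t,w \right)} = t + w$ ($l{\left(t,w \right)} = \left(t + w\right) + 0 = t + w$)
$\left(31679 - 19583\right) + l{\left(184,k{\left(14 \right)} \right)} = \left(31679 - 19583\right) + \left(184 + \frac{5}{1 + 5 \cdot 14}\right) = 12096 + \left(184 + \frac{5}{1 + 70}\right) = 12096 + \left(184 + \frac{5}{71}\right) = 12096 + \frac{13069}{71} = \frac{871885}{71}$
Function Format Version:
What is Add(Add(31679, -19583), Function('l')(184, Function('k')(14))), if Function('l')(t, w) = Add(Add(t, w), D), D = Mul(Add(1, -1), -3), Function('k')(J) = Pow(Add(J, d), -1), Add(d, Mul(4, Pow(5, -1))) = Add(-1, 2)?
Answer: Rational(871885, 71) ≈ 12280.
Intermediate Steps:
d = Rational(1, 5) (d = Add(Rational(-4, 5), Add(-1, 2)) = Add(Rational(-4, 5), 1) = Rational(1, 5) ≈ 0.20000)
Function('k')(J) = Pow(Add(Rational(1, 5), J), -1) (Function('k')(J) = Pow(Add(J, Rational(1, 5)), -1) = Pow(Add(Rational(1, 5), J), -1))
D = 0 (D = Mul(0, -3) = 0)
Function('l')(t, w) = Add(t, w) (Function('l')(t, w) = Add(Add(t, w), 0) = Add(t, w))
Add(Add(31679, -19583), Function('l')(184, Function('k')(14))) = Add(Add(31679, -19583), Add(184, Mul(5, Pow(Add(1, Mul(5, 14)), -1)))) = Add(12096, Add(184, Mul(5, Pow(Add(1, 70), -1)))) = Add(12096, Add(184, Mul(5, Pow(71, -1)))) = Add(12096, Add(184, Mul(5, Rational(1, 71)))) = Add(12096, Add(184, Rational(5, 71))) = Add(12096, Rational(13069, 71)) = Rational(871885, 71)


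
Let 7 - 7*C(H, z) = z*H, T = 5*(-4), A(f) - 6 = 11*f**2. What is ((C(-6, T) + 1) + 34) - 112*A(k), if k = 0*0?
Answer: -4572/7 ≈ -653.14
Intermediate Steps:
k = 0
A(f) = 6 + 11*f**2
T = -20
C(H, z) = 1 - H*z/7 (C(H, z) = 1 - z*H/7 = 1 - H*z/7)
((C(-6, T) + 1) + 34) - 112*A(k) = (((1 - 1/7*(-6)*(-20)) + 1) + 34) - 112*(6 + 11*0**2) = (((1 - 120/7) + 1) + 34) - 112*(6 + 11*0) = ((-113/7 + 1) + 34) - 112*(6 + 0) = (-106/7 + 34) - 112*6 = 132/7 - 672 = -4572/7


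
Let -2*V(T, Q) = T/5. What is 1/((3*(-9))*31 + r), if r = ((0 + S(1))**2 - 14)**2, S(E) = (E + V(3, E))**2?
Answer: -100000000/64766515199 ≈ -0.0015440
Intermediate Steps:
V(T, Q) = -T/10 (V(T, Q) = -T/(2*5) = -T/10)
S(E) = (-3/10 + E)**2 (S(E) = (E - 1/10*3)**2 = (E - 3/10)**2 = (-3/10 + E)**2)
r = 18933484801/100000000 (r = ((0 + (-3 + 10*1)**2/100)**2 - 14)**2 = ((0 + (-3 + 10)**2/100)**2 - 14)**2 = ((0 + (1/100)*7**2)**2 - 14)**2 = ((0 + (1/100)*49)**2 - 14)**2 = ((0 + 49/100)**2 - 14)**2 = ((49/100)**2 - 14)**2 = (2401/10000 - 14)**2 = (-137599/10000)**2 = 18933484801/100000000 ≈ 189.33)
1/((3*(-9))*31 + r) = 1/((3*(-9))*31 + 18933484801/100000000) = 1/(-27*31 + 18933484801/100000000) = 1/(-837 + 18933484801/100000000) = 1/(-64766515199/100000000) = -100000000/64766515199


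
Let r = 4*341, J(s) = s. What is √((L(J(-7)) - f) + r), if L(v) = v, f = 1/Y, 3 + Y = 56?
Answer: 4*√238235/53 ≈ 36.837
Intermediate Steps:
Y = 53 (Y = -3 + 56 = 53)
r = 1364
f = 1/53 ≈ 0.018868
√((L(J(-7)) - f) + r) = √((-7 - 1*1/53) + 1364) = √((-7 - 1/53) + 1364) = √(-372/53 + 1364) = √(71920/53) = 4*√238235/53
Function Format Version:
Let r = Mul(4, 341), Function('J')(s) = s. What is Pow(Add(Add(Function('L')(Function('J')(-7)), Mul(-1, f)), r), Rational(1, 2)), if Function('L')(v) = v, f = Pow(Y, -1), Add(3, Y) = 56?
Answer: Mul(Rational(4, 53), Pow(238235, Rational(1, 2))) ≈ 36.837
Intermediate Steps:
Y = 53 (Y = Add(-3, 56) = 53)
r = 1364
f = Rational(1, 53) (f = Pow(53, -1) = Rational(1, 53) ≈ 0.018868)
Pow(Add(Add(Function('L')(Function('J')(-7)), Mul(-1, f)), r), Rational(1, 2)) = Pow(Add(Add(-7, Mul(-1, Rational(1, 53))), 1364), Rational(1, 2)) = Pow(Add(Add(-7, Rational(-1, 53)), 1364), Rational(1, 2)) = Pow(Add(Rational(-372, 53), 1364), Rational(1, 2)) = Pow(Rational(71920, 53), Rational(1, 2)) = Mul(Rational(4, 53), Pow(238235, Rational(1, 2)))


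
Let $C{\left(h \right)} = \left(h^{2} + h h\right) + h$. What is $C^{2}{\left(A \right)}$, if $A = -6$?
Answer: $4356$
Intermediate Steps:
$C{\left(h \right)} = h + 2 h^{2}$ ($C{\left(h \right)} = \left(h^{2} + h^{2}\right) + h = 2 h^{2} + h = h + 2 h^{2}$)
$C^{2}{\left(A \right)} = \left(- 6 \left(1 + 2 \left(-6\right)\right)\right)^{2} = \left(- 6 \left(1 - 12\right)\right)^{2} = \left(\left(-6\right) \left(-11\right)\right)^{2} = 66^{2} = 4356$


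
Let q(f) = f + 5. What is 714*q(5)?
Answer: 7140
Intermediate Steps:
q(f) = 5 + f
714*q(5) = 714*(5 + 5) = 714*10 = 7140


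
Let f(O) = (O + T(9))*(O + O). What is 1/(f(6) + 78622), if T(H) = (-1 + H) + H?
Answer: 1/78898 ≈ 1.2675e-5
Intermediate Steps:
T(H) = -1 + 2*H
f(O) = 2*O*(17 + O) (f(O) = (O + (-1 + 2*9))*(O + O) = (O + (-1 + 18))*(2*O) = (O + 17)*(2*O) = (17 + O)*(2*O) = 2*O*(17 + O))
1/(f(6) + 78622) = 1/(2*6*(17 + 6) + 78622) = 1/(2*6*23 + 78622) = 1/(276 + 78622) = 1/78898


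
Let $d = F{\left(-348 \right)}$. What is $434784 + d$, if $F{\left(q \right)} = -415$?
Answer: $434369$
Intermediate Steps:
$d = -415$
$434784 + d = 434784 - 415 = 434369$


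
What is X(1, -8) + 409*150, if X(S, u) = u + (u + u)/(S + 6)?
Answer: 429378/7 ≈ 61340.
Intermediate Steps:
X(S, u) = u + 2*u/(6 + S) (X(S, u) = u + (2*u)/(6 + S) = u + 2*u/(6 + S))
X(1, -8) + 409*150 = -8*(8 + 1)/(6 + 1) + 409*150 = -8*9/7 + 61350 = -8*⅐*9 + 61350 = -72/7 + 61350 = 429378/7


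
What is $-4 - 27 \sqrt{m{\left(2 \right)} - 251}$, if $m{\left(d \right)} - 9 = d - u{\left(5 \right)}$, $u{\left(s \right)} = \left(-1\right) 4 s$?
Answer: $-4 - 54 i \sqrt{55} \approx -4.0 - 400.47 i$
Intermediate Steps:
$u{\left(s \right)} = - 4 s$
$m{\left(d \right)} = 29 + d$ ($m{\left(d \right)} = 9 + \left(d - \left(-4\right) 5\right) = 9 + \left(d - -20\right) = 9 + \left(d + 20\right) = 9 + \left(20 + d\right) = 29 + d$)
$-4 - 27 \sqrt{m{\left(2 \right)} - 251} = -4 - 27 \sqrt{\left(29 + 2\right) - 251} = -4 - 27 \sqrt{31 - 251} = -4 - 27 \sqrt{-220} = -4 - 27 \cdot 2 i \sqrt{55} = -4 - 54 i \sqrt{55}$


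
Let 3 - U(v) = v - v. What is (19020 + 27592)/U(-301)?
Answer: 46612/3 ≈ 15537.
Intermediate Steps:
U(v) = 3 (U(v) = 3 - (v - v) = 3 - 1*0 = 3 + 0 = 3)
(19020 + 27592)/U(-301) = (19020 + 27592)/3 = 46612*(1/3) = 46612/3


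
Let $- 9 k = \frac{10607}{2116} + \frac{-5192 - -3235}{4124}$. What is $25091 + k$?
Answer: $\frac{41052993880}{1636197} \approx 25091.0$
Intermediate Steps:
$k = - \frac{825047}{1636197}$ ($k = - \frac{\frac{10607}{2116} + \frac{-5192 - -3235}{4124}}{9} = - \frac{10607 \cdot \frac{1}{2116} + \left(-5192 + 3235\right) \frac{1}{4124}}{9} = - \frac{\frac{10607}{2116} - \frac{1957}{4124}}{9} = \left(- \frac{1}{9}\right) \frac{2475141}{545399} = - \frac{825047}{1636197} \approx -0.50425$)
$25091 + k = 25091 - \frac{825047}{1636197} = \frac{41052993880}{1636197}$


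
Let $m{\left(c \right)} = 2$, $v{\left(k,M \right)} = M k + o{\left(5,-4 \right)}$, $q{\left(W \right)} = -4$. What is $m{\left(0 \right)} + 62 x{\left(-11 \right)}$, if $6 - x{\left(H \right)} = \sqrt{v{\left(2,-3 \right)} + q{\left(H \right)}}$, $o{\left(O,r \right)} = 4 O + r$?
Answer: $374 - 62 \sqrt{6} \approx 222.13$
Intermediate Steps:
$o{\left(O,r \right)} = r + 4 O$
$v{\left(k,M \right)} = 16 + M k$ ($v{\left(k,M \right)} = M k + \left(-4 + 4 \cdot 5\right) = M k + \left(-4 + 20\right) = M k + 16 = 16 + M k$)
$x{\left(H \right)} = 6 - \sqrt{6}$ ($x{\left(H \right)} = 6 - \sqrt{\left(16 - 6\right) - 4} = 6 - \sqrt{10 - 4} = 6 - \sqrt{6}$)
$m{\left(0 \right)} + 62 x{\left(-11 \right)} = 2 + 62 \left(6 - \sqrt{6}\right) = 2 + \left(372 - 62 \sqrt{6}\right) = 374 - 62 \sqrt{6}$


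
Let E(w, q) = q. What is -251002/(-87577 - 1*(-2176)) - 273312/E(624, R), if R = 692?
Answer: -5791856182/14774373 ≈ -392.02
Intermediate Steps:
-251002/(-87577 - 1*(-2176)) - 273312/E(624, R) = -251002/(-87577 - 1*(-2176)) - 273312/692 = -251002/(-87577 + 2176) - 273312*1/692 = -251002/(-85401) - 68328/173 = -251002*(-1/85401) - 68328/173 = 251002/85401 - 68328/173 = -5791856182/14774373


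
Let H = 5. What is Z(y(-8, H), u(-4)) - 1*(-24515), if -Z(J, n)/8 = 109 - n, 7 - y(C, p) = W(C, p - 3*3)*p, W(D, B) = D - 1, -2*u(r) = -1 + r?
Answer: 23663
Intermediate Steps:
u(r) = ½ - r/2 (u(r) = -(-1 + r)/2 = ½ - r/2)
W(D, B) = -1 + D
y(C, p) = 7 - p*(-1 + C) (y(C, p) = 7 - (-1 + C)*p = 7 - p*(-1 + C))
Z(J, n) = -872 + 8*n (Z(J, n) = -8*(109 - n) = -872 + 8*n)
Z(y(-8, H), u(-4)) - 1*(-24515) = (-872 + 8*(½ - ½*(-4))) - 1*(-24515) = (-872 + 8*(½ + 2)) + 24515 = (-872 + 8*(5/2)) + 24515 = (-872 + 20) + 24515 = -852 + 24515 = 23663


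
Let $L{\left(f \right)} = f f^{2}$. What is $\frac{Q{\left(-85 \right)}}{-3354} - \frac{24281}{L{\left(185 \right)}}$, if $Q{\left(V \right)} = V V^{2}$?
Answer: $\frac{3888327764651}{21236270250} \approx 183.1$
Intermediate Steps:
$L{\left(f \right)} = f^{3}$
$Q{\left(V \right)} = V^{3}$
$\frac{Q{\left(-85 \right)}}{-3354} - \frac{24281}{L{\left(185 \right)}} = \frac{\left(-85\right)^{3}}{-3354} - \frac{24281}{185^{3}} = \left(-614125\right) \left(- \frac{1}{3354}\right) - \frac{24281}{6331625} = \frac{614125}{3354} - \frac{24281}{6331625} = \frac{3888327764651}{21236270250}$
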